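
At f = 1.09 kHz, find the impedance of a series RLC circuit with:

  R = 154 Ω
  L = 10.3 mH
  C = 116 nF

Step 1 — Angular frequency: ω = 2π·f = 2π·1090 = 6849 rad/s.
Step 2 — Component impedances:
  R: Z = R = 154 Ω
  L: Z = jωL = j·6849·0.0103 = 0 + j70.54 Ω
  C: Z = 1/(jωC) = -j/(ω·C) = 0 - j1259 Ω
Step 3 — Series combination: Z_total = R + L + C = 154 - j1188 Ω = 1198∠-82.6° Ω.

Z = 154 - j1188 Ω = 1198∠-82.6° Ω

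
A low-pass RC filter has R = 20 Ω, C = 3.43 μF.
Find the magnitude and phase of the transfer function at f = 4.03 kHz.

Step 1 — Angular frequency: ω = 2π·4030 = 2.532e+04 rad/s.
Step 2 — Transfer function: H(jω) = 1/(1 + jωRC).
Step 3 — Denominator: 1 + jωRC = 1 + j·2.532e+04·20·3.43e-06 = 1 + j1.737.
Step 4 — H = 0.2489 - j0.4324.
Step 5 — Magnitude: |H| = 0.4989 (-6.0 dB); phase: φ = -60.1°.

|H| = 0.4989 (-6.0 dB), φ = -60.1°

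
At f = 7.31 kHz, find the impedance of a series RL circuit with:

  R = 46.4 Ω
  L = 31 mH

Step 1 — Angular frequency: ω = 2π·f = 2π·7310 = 4.593e+04 rad/s.
Step 2 — Component impedances:
  R: Z = R = 46.4 Ω
  L: Z = jωL = j·4.593e+04·0.031 = 0 + j1424 Ω
Step 3 — Series combination: Z_total = R + L = 46.4 + j1424 Ω = 1425∠88.1° Ω.

Z = 46.4 + j1424 Ω = 1425∠88.1° Ω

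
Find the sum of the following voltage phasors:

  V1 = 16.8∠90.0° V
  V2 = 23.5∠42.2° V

Step 1 — Convert each phasor to rectangular form:
  V1 = 16.8·(cos(90.0°) + j·sin(90.0°)) = 0 + j16.8 V
  V2 = 23.5·(cos(42.2°) + j·sin(42.2°)) = 17.41 + j15.79 V
Step 2 — Sum components: V_total = 17.41 + j32.59 V.
Step 3 — Convert to polar: |V_total| = 36.94 V, ∠V_total = 61.9°.

V_total = 36.94∠61.9° V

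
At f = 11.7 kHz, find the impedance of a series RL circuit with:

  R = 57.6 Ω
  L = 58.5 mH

Step 1 — Angular frequency: ω = 2π·f = 2π·1.17e+04 = 7.351e+04 rad/s.
Step 2 — Component impedances:
  R: Z = R = 57.6 Ω
  L: Z = jωL = j·7.351e+04·0.0585 = 0 + j4301 Ω
Step 3 — Series combination: Z_total = R + L = 57.6 + j4301 Ω = 4301∠89.2° Ω.

Z = 57.6 + j4301 Ω = 4301∠89.2° Ω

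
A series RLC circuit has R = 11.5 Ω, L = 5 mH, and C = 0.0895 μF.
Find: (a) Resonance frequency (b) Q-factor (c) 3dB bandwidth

Step 1 — Resonance condition Im(Z)=0 gives ω₀ = 1/√(LC).
Step 2 — ω₀ = 1/√(0.005·8.95e-08) = 4.727e+04 rad/s.
Step 3 — f₀ = ω₀/(2π) = 7524 Hz.
Step 4 — Series Q: Q = ω₀L/R = 4.727e+04·0.005/11.5 = 20.55.
Step 5 — 3dB bandwidth: Δω = ω₀/Q = 2300 rad/s; BW = Δω/(2π) = 366.1 Hz.

(a) f₀ = 7524 Hz  (b) Q = 20.55  (c) BW = 366.1 Hz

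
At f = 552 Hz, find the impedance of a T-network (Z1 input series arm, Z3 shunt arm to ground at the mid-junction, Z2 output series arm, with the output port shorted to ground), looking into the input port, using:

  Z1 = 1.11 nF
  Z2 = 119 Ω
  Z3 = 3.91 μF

Step 1 — Angular frequency: ω = 2π·f = 2π·552 = 3468 rad/s.
Step 2 — Component impedances:
  Z1: Z = 1/(jωC) = -j/(ω·C) = 0 - j2.598e+05 Ω
  Z2: Z = R = 119 Ω
  Z3: Z = 1/(jωC) = -j/(ω·C) = 0 - j73.74 Ω
Step 3 — With the output port shorted to ground, the output series arm Z2 runs from the junction to ground; the shunt arm Z3 also runs from the junction to ground. They appear in parallel: Z3 || Z2 = 33.02 - j53.28 Ω.
Step 4 — Series with input arm Z1: Z_in = Z1 + (Z3 || Z2) = 33.02 - j2.598e+05 Ω = 2.598e+05∠-90.0° Ω.

Z = 33.02 - j2.598e+05 Ω = 2.598e+05∠-90.0° Ω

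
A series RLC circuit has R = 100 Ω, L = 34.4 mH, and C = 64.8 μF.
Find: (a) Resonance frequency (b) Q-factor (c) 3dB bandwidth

Step 1 — Resonance: ω₀ = 1/√(LC) = 1/√(0.0344·6.48e-05) = 669.8 rad/s.
Step 2 — f₀ = ω₀/(2π) = 106.6 Hz.
Step 3 — Series Q: Q = ω₀L/R = 669.8·0.0344/100 = 0.2304.
Step 4 — Bandwidth: Δω = ω₀/Q = 2907 rad/s; BW = Δω/(2π) = 462.7 Hz.

(a) f₀ = 106.6 Hz  (b) Q = 0.2304  (c) BW = 462.7 Hz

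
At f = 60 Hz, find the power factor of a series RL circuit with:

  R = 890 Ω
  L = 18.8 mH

Step 1 — Angular frequency: ω = 2π·f = 2π·60 = 377 rad/s.
Step 2 — Component impedances:
  R: Z = R = 890 Ω
  L: Z = jωL = j·377·0.0188 = 0 + j7.087 Ω
Step 3 — Series combination: Z_total = R + L = 890 + j7.087 Ω = 890∠0.5° Ω.
Step 4 — Power factor: PF = cos(φ) = Re(Z)/|Z| = 890/890 = 1.
Step 5 — Type: Im(Z) = 7.087 ⇒ lagging (phase φ = 0.5°).

PF = 1 (lagging, φ = 0.5°)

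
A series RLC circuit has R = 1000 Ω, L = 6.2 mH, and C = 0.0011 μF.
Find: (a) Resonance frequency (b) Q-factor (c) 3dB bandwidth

Step 1 — Resonance: ω₀ = 1/√(LC) = 1/√(0.0062·1.1e-09) = 3.829e+05 rad/s.
Step 2 — f₀ = ω₀/(2π) = 6.094e+04 Hz.
Step 3 — Series Q: Q = ω₀L/R = 3.829e+05·0.0062/1000 = 2.374.
Step 4 — Bandwidth: Δω = ω₀/Q = 1.613e+05 rad/s; BW = Δω/(2π) = 2.567e+04 Hz.

(a) f₀ = 6.094e+04 Hz  (b) Q = 2.374  (c) BW = 2.567e+04 Hz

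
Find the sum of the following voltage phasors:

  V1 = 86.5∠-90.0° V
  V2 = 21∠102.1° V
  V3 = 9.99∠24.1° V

Step 1 — Convert each phasor to rectangular form:
  V1 = 86.5·(cos(-90.0°) + j·sin(-90.0°)) = 0 - j86.5 V
  V2 = 21·(cos(102.1°) + j·sin(102.1°)) = -4.402 + j20.53 V
  V3 = 9.99·(cos(24.1°) + j·sin(24.1°)) = 9.119 + j4.079 V
Step 2 — Sum components: V_total = 4.717 - j61.89 V.
Step 3 — Convert to polar: |V_total| = 62.07 V, ∠V_total = -85.6°.

V_total = 62.07∠-85.6° V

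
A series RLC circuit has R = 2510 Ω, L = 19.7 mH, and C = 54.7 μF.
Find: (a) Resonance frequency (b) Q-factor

Step 1 — Resonance condition Im(Z)=0 gives ω₀ = 1/√(LC).
Step 2 — ω₀ = 1/√(0.0197·5.47e-05) = 963.3 rad/s.
Step 3 — f₀ = ω₀/(2π) = 153.3 Hz.
Step 4 — Series Q: Q = ω₀L/R = 963.3·0.0197/2510 = 0.007561.

(a) f₀ = 153.3 Hz  (b) Q = 0.007561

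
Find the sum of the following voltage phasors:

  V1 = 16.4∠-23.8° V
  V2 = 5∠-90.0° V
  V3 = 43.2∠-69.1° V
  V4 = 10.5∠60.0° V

Step 1 — Convert each phasor to rectangular form:
  V1 = 16.4·(cos(-23.8°) + j·sin(-23.8°)) = 15.01 - j6.618 V
  V2 = 5·(cos(-90.0°) + j·sin(-90.0°)) = 0 - j5 V
  V3 = 43.2·(cos(-69.1°) + j·sin(-69.1°)) = 15.41 - j40.36 V
  V4 = 10.5·(cos(60.0°) + j·sin(60.0°)) = 5.25 + j9.093 V
Step 2 — Sum components: V_total = 35.67 - j42.88 V.
Step 3 — Convert to polar: |V_total| = 55.78 V, ∠V_total = -50.2°.

V_total = 55.78∠-50.2° V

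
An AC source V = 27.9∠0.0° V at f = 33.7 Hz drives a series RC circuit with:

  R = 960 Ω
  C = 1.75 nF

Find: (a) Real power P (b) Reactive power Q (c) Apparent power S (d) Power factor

Step 1 — Angular frequency: ω = 2π·f = 2π·33.7 = 211.7 rad/s.
Step 2 — Component impedances:
  R: Z = R = 960 Ω
  C: Z = 1/(jωC) = -j/(ω·C) = 0 - j2.699e+06 Ω
Step 3 — Series combination: Z_total = R + C = 960 - j2.699e+06 Ω = 2.699e+06∠-90.0° Ω.
Step 4 — Source phasor: V = 27.9∠0.0° V = 27.9 V.
Step 5 — Current: I = V / Z = 3.678e-09 + j1.034e-05 A = 1.034e-05∠90.0° A.
Step 6 — Complex power: S = V·I* = 1.026e-07 - j0.0002884 VA.
Step 7 — Real power: P = Re(S) = 1.026e-07 W.
Step 8 — Reactive power: Q = Im(S) = -0.0002884 VAR.
Step 9 — Apparent power: |S| = 0.0002884 VA.
Step 10 — Power factor: PF = P/|S| = 0.0003557 (leading).

(a) P = 1.026e-07 W  (b) Q = -0.0002884 VAR  (c) S = 0.0002884 VA  (d) PF = 0.0003557 (leading)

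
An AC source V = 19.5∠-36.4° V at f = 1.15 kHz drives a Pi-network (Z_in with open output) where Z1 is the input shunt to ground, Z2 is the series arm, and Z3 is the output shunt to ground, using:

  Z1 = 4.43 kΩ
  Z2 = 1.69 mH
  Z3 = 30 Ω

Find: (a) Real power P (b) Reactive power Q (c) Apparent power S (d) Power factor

Step 1 — Angular frequency: ω = 2π·f = 2π·1150 = 7226 rad/s.
Step 2 — Component impedances:
  Z1: Z = R = 4430 Ω
  Z2: Z = jωL = j·7226·0.00169 = 0 + j12.21 Ω
  Z3: Z = R = 30 Ω
Step 3 — With open output, the series arm Z2 and the output shunt Z3 appear in series to ground: Z2 + Z3 = 30 + j12.21 Ω.
Step 4 — Parallel with input shunt Z1: Z_in = Z1 || (Z2 + Z3) = 29.83 + j12.05 Ω = 32.17∠22.0° Ω.
Step 5 — Source phasor: V = 19.5∠-36.4° V = 15.7 - j11.57 V.
Step 6 — Current: I = V / Z = 0.3177 - j0.5162 A = 0.6061∠-58.4° A.
Step 7 — Complex power: S = V·I* = 10.96 + j4.426 VA.
Step 8 — Real power: P = Re(S) = 10.96 W.
Step 9 — Reactive power: Q = Im(S) = 4.426 VAR.
Step 10 — Apparent power: |S| = 11.82 VA.
Step 11 — Power factor: PF = P/|S| = 0.9272 (lagging).

(a) P = 10.96 W  (b) Q = 4.426 VAR  (c) S = 11.82 VA  (d) PF = 0.9272 (lagging)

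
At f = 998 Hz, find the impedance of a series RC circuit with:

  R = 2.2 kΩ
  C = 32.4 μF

Step 1 — Angular frequency: ω = 2π·f = 2π·998 = 6271 rad/s.
Step 2 — Component impedances:
  R: Z = R = 2200 Ω
  C: Z = 1/(jωC) = -j/(ω·C) = 0 - j4.922 Ω
Step 3 — Series combination: Z_total = R + C = 2200 - j4.922 Ω = 2200∠-0.1° Ω.

Z = 2200 - j4.922 Ω = 2200∠-0.1° Ω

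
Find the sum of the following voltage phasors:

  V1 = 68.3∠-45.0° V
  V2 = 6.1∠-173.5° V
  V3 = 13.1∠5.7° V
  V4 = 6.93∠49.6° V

Step 1 — Convert each phasor to rectangular form:
  V1 = 68.3·(cos(-45.0°) + j·sin(-45.0°)) = 48.3 - j48.3 V
  V2 = 6.1·(cos(-173.5°) + j·sin(-173.5°)) = -6.061 - j0.6905 V
  V3 = 13.1·(cos(5.7°) + j·sin(5.7°)) = 13.04 + j1.301 V
  V4 = 6.93·(cos(49.6°) + j·sin(49.6°)) = 4.491 + j5.277 V
Step 2 — Sum components: V_total = 59.76 - j42.41 V.
Step 3 — Convert to polar: |V_total| = 73.28 V, ∠V_total = -35.4°.

V_total = 73.28∠-35.4° V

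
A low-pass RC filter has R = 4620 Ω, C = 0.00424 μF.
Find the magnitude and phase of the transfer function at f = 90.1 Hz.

Step 1 — Angular frequency: ω = 2π·90.1 = 566.1 rad/s.
Step 2 — Transfer function: H(jω) = 1/(1 + jωRC).
Step 3 — Denominator: 1 + jωRC = 1 + j·566.1·4620·4.24e-09 = 1 + j0.01109.
Step 4 — H = 0.9999 - j0.01109.
Step 5 — Magnitude: |H| = 0.9999 (-0.0 dB); phase: φ = -0.6°.

|H| = 0.9999 (-0.0 dB), φ = -0.6°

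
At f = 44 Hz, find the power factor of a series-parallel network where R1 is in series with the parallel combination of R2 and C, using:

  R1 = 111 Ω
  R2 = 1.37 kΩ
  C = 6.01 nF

Step 1 — Angular frequency: ω = 2π·f = 2π·44 = 276.5 rad/s.
Step 2 — Component impedances:
  R1: Z = R = 111 Ω
  R2: Z = R = 1370 Ω
  C: Z = 1/(jωC) = -j/(ω·C) = 0 - j6.019e+05 Ω
Step 3 — Parallel branch: R2 || C = 1/(1/R2 + 1/C) = 1370 - j3.119 Ω.
Step 4 — Series with R1: Z_total = R1 + (R2 || C) = 1481 - j3.119 Ω = 1481∠-0.1° Ω.
Step 5 — Power factor: PF = cos(φ) = Re(Z)/|Z| = 1481/1481 = 1.
Step 6 — Type: Im(Z) = -3.119 ⇒ leading (phase φ = -0.1°).

PF = 1 (leading, φ = -0.1°)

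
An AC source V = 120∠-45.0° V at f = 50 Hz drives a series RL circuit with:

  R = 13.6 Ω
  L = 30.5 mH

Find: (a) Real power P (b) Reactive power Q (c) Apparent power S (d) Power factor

Step 1 — Angular frequency: ω = 2π·f = 2π·50 = 314.2 rad/s.
Step 2 — Component impedances:
  R: Z = R = 13.6 Ω
  L: Z = jωL = j·314.2·0.0305 = 0 + j9.582 Ω
Step 3 — Series combination: Z_total = R + L = 13.6 + j9.582 Ω = 16.64∠35.2° Ω.
Step 4 — Source phasor: V = 120∠-45.0° V = 84.85 - j84.85 V.
Step 5 — Current: I = V / Z = 1.232 - j7.107 A = 7.213∠-80.2° A.
Step 6 — Complex power: S = V·I* = 707.6 + j498.5 VA.
Step 7 — Real power: P = Re(S) = 707.6 W.
Step 8 — Reactive power: Q = Im(S) = 498.5 VAR.
Step 9 — Apparent power: |S| = 865.6 VA.
Step 10 — Power factor: PF = P/|S| = 0.8175 (lagging).

(a) P = 707.6 W  (b) Q = 498.5 VAR  (c) S = 865.6 VA  (d) PF = 0.8175 (lagging)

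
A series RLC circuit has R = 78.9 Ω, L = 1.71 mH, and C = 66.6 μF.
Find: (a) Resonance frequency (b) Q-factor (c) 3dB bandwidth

Step 1 — Resonance: ω₀ = 1/√(LC) = 1/√(0.00171·6.66e-05) = 2963 rad/s.
Step 2 — f₀ = ω₀/(2π) = 471.6 Hz.
Step 3 — Series Q: Q = ω₀L/R = 2963·0.00171/78.9 = 0.06422.
Step 4 — Bandwidth: Δω = ω₀/Q = 4.614e+04 rad/s; BW = Δω/(2π) = 7343 Hz.

(a) f₀ = 471.6 Hz  (b) Q = 0.06422  (c) BW = 7343 Hz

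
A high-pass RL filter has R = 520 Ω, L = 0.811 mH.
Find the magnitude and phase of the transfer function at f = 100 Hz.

Step 1 — Angular frequency: ω = 2π·100 = 628.3 rad/s.
Step 2 — Transfer function: H(jω) = jωL/(R + jωL).
Step 3 — Numerator jωL = j·0.5096; denominator R + jωL = 520 + j0.5096.
Step 4 — H = 9.603e-07 + j0.0009799.
Step 5 — Magnitude: |H| = 0.0009799 (-60.2 dB); phase: φ = 89.9°.

|H| = 0.0009799 (-60.2 dB), φ = 89.9°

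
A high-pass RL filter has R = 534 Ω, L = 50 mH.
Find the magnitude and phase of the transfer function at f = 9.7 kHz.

Step 1 — Angular frequency: ω = 2π·9700 = 6.095e+04 rad/s.
Step 2 — Transfer function: H(jω) = jωL/(R + jωL).
Step 3 — Numerator jωL = j·3047; denominator R + jωL = 534 + j3047.
Step 4 — H = 0.9702 + j0.17.
Step 5 — Magnitude: |H| = 0.985 (-0.1 dB); phase: φ = 9.9°.

|H| = 0.985 (-0.1 dB), φ = 9.9°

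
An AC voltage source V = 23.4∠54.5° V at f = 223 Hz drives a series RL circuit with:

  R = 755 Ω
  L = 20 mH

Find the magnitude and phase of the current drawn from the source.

Step 1 — Angular frequency: ω = 2π·f = 2π·223 = 1401 rad/s.
Step 2 — Component impedances:
  R: Z = R = 755 Ω
  L: Z = jωL = j·1401·0.02 = 0 + j28.02 Ω
Step 3 — Series combination: Z_total = R + L = 755 + j28.02 Ω = 755.5∠2.1° Ω.
Step 4 — Source phasor: V = 23.4∠54.5° V = 13.59 + j19.05 V.
Step 5 — Ohm's law: I = V / Z_total = (13.59 + j19.05) / (755 + j28.02) = 0.01891 + j0.02453 A.
Step 6 — Convert to polar: |I| = 0.03097 A, ∠I = 52.4°.

I = 0.03097∠52.4° A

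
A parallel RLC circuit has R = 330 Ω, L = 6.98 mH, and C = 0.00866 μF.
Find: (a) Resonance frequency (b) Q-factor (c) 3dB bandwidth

Step 1 — Resonance: ω₀ = 1/√(LC) = 1/√(0.00698·8.66e-09) = 1.286e+05 rad/s.
Step 2 — f₀ = ω₀/(2π) = 2.047e+04 Hz.
Step 3 — Parallel Q: Q = R/(ω₀L) = 330/(1.286e+05·0.00698) = 0.3676.
Step 4 — Bandwidth: Δω = ω₀/Q = 3.499e+05 rad/s; BW = Δω/(2π) = 5.569e+04 Hz.

(a) f₀ = 2.047e+04 Hz  (b) Q = 0.3676  (c) BW = 5.569e+04 Hz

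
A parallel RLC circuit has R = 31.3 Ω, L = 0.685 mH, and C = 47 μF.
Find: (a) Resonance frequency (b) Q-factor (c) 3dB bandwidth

Step 1 — Resonance: ω₀ = 1/√(LC) = 1/√(0.000685·4.7e-05) = 5573 rad/s.
Step 2 — f₀ = ω₀/(2π) = 887 Hz.
Step 3 — Parallel Q: Q = R/(ω₀L) = 31.3/(5573·0.000685) = 8.199.
Step 4 — Bandwidth: Δω = ω₀/Q = 679.8 rad/s; BW = Δω/(2π) = 108.2 Hz.

(a) f₀ = 887 Hz  (b) Q = 8.199  (c) BW = 108.2 Hz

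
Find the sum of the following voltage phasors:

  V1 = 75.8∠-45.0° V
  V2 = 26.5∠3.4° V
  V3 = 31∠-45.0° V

Step 1 — Convert each phasor to rectangular form:
  V1 = 75.8·(cos(-45.0°) + j·sin(-45.0°)) = 53.6 - j53.6 V
  V2 = 26.5·(cos(3.4°) + j·sin(3.4°)) = 26.45 + j1.572 V
  V3 = 31·(cos(-45.0°) + j·sin(-45.0°)) = 21.92 - j21.92 V
Step 2 — Sum components: V_total = 102 - j73.95 V.
Step 3 — Convert to polar: |V_total| = 126 V, ∠V_total = -35.9°.

V_total = 126∠-35.9° V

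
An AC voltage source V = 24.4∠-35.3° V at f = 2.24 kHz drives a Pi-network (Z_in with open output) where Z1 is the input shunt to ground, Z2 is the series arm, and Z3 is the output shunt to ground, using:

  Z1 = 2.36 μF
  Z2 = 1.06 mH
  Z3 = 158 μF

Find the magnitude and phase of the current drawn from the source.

Step 1 — Angular frequency: ω = 2π·f = 2π·2240 = 1.407e+04 rad/s.
Step 2 — Component impedances:
  Z1: Z = 1/(jωC) = -j/(ω·C) = 0 - j30.11 Ω
  Z2: Z = jωL = j·1.407e+04·0.00106 = 0 + j14.92 Ω
  Z3: Z = 1/(jωC) = -j/(ω·C) = 0 - j0.4497 Ω
Step 3 — With open output, the series arm Z2 and the output shunt Z3 appear in series to ground: Z2 + Z3 = 0 + j14.47 Ω.
Step 4 — Parallel with input shunt Z1: Z_in = Z1 || (Z2 + Z3) = 0 + j27.86 Ω = 27.86∠90.0° Ω.
Step 5 — Source phasor: V = 24.4∠-35.3° V = 19.91 - j14.1 V.
Step 6 — Ohm's law: I = V / Z_total = (19.91 - j14.1) / (0 + j27.86) = -0.5061 - j0.7149 A.
Step 7 — Convert to polar: |I| = 0.8759 A, ∠I = -125.3°.

I = 0.8759∠-125.3° A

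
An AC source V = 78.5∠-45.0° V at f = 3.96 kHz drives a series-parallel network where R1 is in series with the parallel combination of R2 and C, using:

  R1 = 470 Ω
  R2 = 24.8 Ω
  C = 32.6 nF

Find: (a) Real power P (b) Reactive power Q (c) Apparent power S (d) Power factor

Step 1 — Angular frequency: ω = 2π·f = 2π·3960 = 2.488e+04 rad/s.
Step 2 — Component impedances:
  R1: Z = R = 470 Ω
  R2: Z = R = 24.8 Ω
  C: Z = 1/(jωC) = -j/(ω·C) = 0 - j1233 Ω
Step 3 — Parallel branch: R2 || C = 1/(1/R2 + 1/C) = 24.79 - j0.4987 Ω.
Step 4 — Series with R1: Z_total = R1 + (R2 || C) = 494.8 - j0.4987 Ω = 494.8∠-0.1° Ω.
Step 5 — Source phasor: V = 78.5∠-45.0° V = 55.51 - j55.51 V.
Step 6 — Current: I = V / Z = 0.1123 - j0.1121 A = 0.1587∠-44.9° A.
Step 7 — Complex power: S = V·I* = 12.45 - j0.01255 VA.
Step 8 — Real power: P = Re(S) = 12.45 W.
Step 9 — Reactive power: Q = Im(S) = -0.01255 VAR.
Step 10 — Apparent power: |S| = 12.45 VA.
Step 11 — Power factor: PF = P/|S| = 1 (leading).

(a) P = 12.45 W  (b) Q = -0.01255 VAR  (c) S = 12.45 VA  (d) PF = 1 (leading)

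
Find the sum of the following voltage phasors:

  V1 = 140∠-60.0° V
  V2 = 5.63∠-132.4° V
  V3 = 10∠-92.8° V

Step 1 — Convert each phasor to rectangular form:
  V1 = 140·(cos(-60.0°) + j·sin(-60.0°)) = 70 - j121.2 V
  V2 = 5.63·(cos(-132.4°) + j·sin(-132.4°)) = -3.796 - j4.158 V
  V3 = 10·(cos(-92.8°) + j·sin(-92.8°)) = -0.4885 - j9.988 V
Step 2 — Sum components: V_total = 65.72 - j135.4 V.
Step 3 — Convert to polar: |V_total| = 150.5 V, ∠V_total = -64.1°.

V_total = 150.5∠-64.1° V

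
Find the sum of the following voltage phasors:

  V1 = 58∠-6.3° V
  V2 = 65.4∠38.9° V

Step 1 — Convert each phasor to rectangular form:
  V1 = 58·(cos(-6.3°) + j·sin(-6.3°)) = 57.65 - j6.365 V
  V2 = 65.4·(cos(38.9°) + j·sin(38.9°)) = 50.9 + j41.07 V
Step 2 — Sum components: V_total = 108.5 + j34.7 V.
Step 3 — Convert to polar: |V_total| = 114 V, ∠V_total = 17.7°.

V_total = 114∠17.7° V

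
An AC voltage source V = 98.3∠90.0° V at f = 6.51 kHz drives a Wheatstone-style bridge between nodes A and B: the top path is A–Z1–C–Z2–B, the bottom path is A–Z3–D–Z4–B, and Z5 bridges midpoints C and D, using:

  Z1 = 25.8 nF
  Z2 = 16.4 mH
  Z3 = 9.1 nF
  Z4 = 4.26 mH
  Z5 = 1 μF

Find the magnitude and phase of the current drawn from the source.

Step 1 — Angular frequency: ω = 2π·f = 2π·6510 = 4.09e+04 rad/s.
Step 2 — Component impedances:
  Z1: Z = 1/(jωC) = -j/(ω·C) = 0 - j947.6 Ω
  Z2: Z = jωL = j·4.09e+04·0.0164 = 0 + j670.8 Ω
  Z3: Z = 1/(jωC) = -j/(ω·C) = 0 - j2687 Ω
  Z4: Z = jωL = j·4.09e+04·0.00426 = 0 + j174.2 Ω
  Z5: Z = 1/(jωC) = -j/(ω·C) = 0 - j24.45 Ω
Step 3 — Bridge requires nodal analysis (the Z5 bridge couples midpoints C and D, so the two paths cannot be reduced to a simple series/parallel combination). Setting node B to ground and injecting 1 A at node A, the 3-node admittance system at A, C, D solves to V_A = Z_AB = 0 - j569.3 Ω = 569.3∠-90.0° Ω.
Step 4 — Source phasor: V = 98.3∠90.0° V = 0 + j98.3 V.
Step 5 — Ohm's law: I = V / Z_total = (0 + j98.3) / (0 - j569.3) = -0.1727 A.
Step 6 — Convert to polar: |I| = 0.1727 A, ∠I = 180.0°.

I = 0.1727∠180.0° A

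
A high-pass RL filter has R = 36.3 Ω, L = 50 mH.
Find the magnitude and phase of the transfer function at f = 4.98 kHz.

Step 1 — Angular frequency: ω = 2π·4980 = 3.129e+04 rad/s.
Step 2 — Transfer function: H(jω) = jωL/(R + jωL).
Step 3 — Numerator jωL = j·1565; denominator R + jωL = 36.3 + j1565.
Step 4 — H = 0.9995 + j0.02319.
Step 5 — Magnitude: |H| = 0.9997 (-0.0 dB); phase: φ = 1.3°.

|H| = 0.9997 (-0.0 dB), φ = 1.3°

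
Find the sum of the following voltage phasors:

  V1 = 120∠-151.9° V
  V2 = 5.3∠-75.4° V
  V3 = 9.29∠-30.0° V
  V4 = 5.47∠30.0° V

Step 1 — Convert each phasor to rectangular form:
  V1 = 120·(cos(-151.9°) + j·sin(-151.9°)) = -105.9 - j56.52 V
  V2 = 5.3·(cos(-75.4°) + j·sin(-75.4°)) = 1.336 - j5.129 V
  V3 = 9.29·(cos(-30.0°) + j·sin(-30.0°)) = 8.045 - j4.645 V
  V4 = 5.47·(cos(30.0°) + j·sin(30.0°)) = 4.737 + j2.735 V
Step 2 — Sum components: V_total = -91.74 - j63.56 V.
Step 3 — Convert to polar: |V_total| = 111.6 V, ∠V_total = -145.3°.

V_total = 111.6∠-145.3° V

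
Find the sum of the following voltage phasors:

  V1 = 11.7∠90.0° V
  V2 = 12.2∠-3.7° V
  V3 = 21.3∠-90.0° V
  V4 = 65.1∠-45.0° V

Step 1 — Convert each phasor to rectangular form:
  V1 = 11.7·(cos(90.0°) + j·sin(90.0°)) = 0 + j11.7 V
  V2 = 12.2·(cos(-3.7°) + j·sin(-3.7°)) = 12.17 - j0.7873 V
  V3 = 21.3·(cos(-90.0°) + j·sin(-90.0°)) = 0 - j21.3 V
  V4 = 65.1·(cos(-45.0°) + j·sin(-45.0°)) = 46.03 - j46.03 V
Step 2 — Sum components: V_total = 58.21 - j56.42 V.
Step 3 — Convert to polar: |V_total| = 81.06 V, ∠V_total = -44.1°.

V_total = 81.06∠-44.1° V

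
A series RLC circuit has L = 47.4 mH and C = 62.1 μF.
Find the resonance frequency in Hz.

Step 1 — Resonance condition Im(Z)=0 gives ω₀ = 1/√(LC).
Step 2 — ω₀ = 1/√(0.0474·6.21e-05) = 582.9 rad/s.
Step 3 — f₀ = ω₀/(2π) = 92.77 Hz.

f₀ = 92.77 Hz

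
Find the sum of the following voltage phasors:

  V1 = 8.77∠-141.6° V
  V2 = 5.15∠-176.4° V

Step 1 — Convert each phasor to rectangular form:
  V1 = 8.77·(cos(-141.6°) + j·sin(-141.6°)) = -6.873 - j5.447 V
  V2 = 5.15·(cos(-176.4°) + j·sin(-176.4°)) = -5.14 - j0.3234 V
Step 2 — Sum components: V_total = -12.01 - j5.771 V.
Step 3 — Convert to polar: |V_total| = 13.33 V, ∠V_total = -154.3°.

V_total = 13.33∠-154.3° V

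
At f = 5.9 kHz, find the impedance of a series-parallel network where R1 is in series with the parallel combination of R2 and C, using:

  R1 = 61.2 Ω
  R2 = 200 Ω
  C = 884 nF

Step 1 — Angular frequency: ω = 2π·f = 2π·5900 = 3.707e+04 rad/s.
Step 2 — Component impedances:
  R1: Z = R = 61.2 Ω
  R2: Z = R = 200 Ω
  C: Z = 1/(jωC) = -j/(ω·C) = 0 - j30.52 Ω
Step 3 — Parallel branch: R2 || C = 1/(1/R2 + 1/C) = 4.55 - j29.82 Ω.
Step 4 — Series with R1: Z_total = R1 + (R2 || C) = 65.75 - j29.82 Ω = 72.2∠-24.4° Ω.

Z = 65.75 - j29.82 Ω = 72.2∠-24.4° Ω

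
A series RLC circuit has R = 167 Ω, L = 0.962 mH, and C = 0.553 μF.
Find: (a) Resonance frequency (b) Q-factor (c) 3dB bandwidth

Step 1 — Resonance: ω₀ = 1/√(LC) = 1/√(0.000962·5.53e-07) = 4.336e+04 rad/s.
Step 2 — f₀ = ω₀/(2π) = 6900 Hz.
Step 3 — Series Q: Q = ω₀L/R = 4.336e+04·0.000962/167 = 0.2498.
Step 4 — Bandwidth: Δω = ω₀/Q = 1.736e+05 rad/s; BW = Δω/(2π) = 2.763e+04 Hz.

(a) f₀ = 6900 Hz  (b) Q = 0.2498  (c) BW = 2.763e+04 Hz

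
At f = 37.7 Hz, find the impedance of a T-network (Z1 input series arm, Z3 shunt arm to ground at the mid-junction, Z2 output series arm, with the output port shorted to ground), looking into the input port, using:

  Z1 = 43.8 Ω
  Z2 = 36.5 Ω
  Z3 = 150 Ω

Step 1 — Angular frequency: ω = 2π·f = 2π·37.7 = 236.9 rad/s.
Step 2 — Component impedances:
  Z1: Z = R = 43.8 Ω
  Z2: Z = R = 36.5 Ω
  Z3: Z = R = 150 Ω
Step 3 — With the output port shorted to ground, the output series arm Z2 runs from the junction to ground; the shunt arm Z3 also runs from the junction to ground. They appear in parallel: Z3 || Z2 = 29.36 Ω.
Step 4 — Series with input arm Z1: Z_in = Z1 + (Z3 || Z2) = 73.16 Ω = 73.16∠0.0° Ω.

Z = 73.16 Ω = 73.16∠0.0° Ω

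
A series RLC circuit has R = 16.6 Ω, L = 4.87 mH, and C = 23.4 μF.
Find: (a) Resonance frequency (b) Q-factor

Step 1 — Resonance condition Im(Z)=0 gives ω₀ = 1/√(LC).
Step 2 — ω₀ = 1/√(0.00487·2.34e-05) = 2962 rad/s.
Step 3 — f₀ = ω₀/(2π) = 471.5 Hz.
Step 4 — Series Q: Q = ω₀L/R = 2962·0.00487/16.6 = 0.8691.

(a) f₀ = 471.5 Hz  (b) Q = 0.8691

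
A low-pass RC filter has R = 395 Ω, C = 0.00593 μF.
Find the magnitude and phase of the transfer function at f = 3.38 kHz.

Step 1 — Angular frequency: ω = 2π·3380 = 2.124e+04 rad/s.
Step 2 — Transfer function: H(jω) = 1/(1 + jωRC).
Step 3 — Denominator: 1 + jωRC = 1 + j·2.124e+04·395·5.93e-09 = 1 + j0.04974.
Step 4 — H = 0.9975 - j0.04962.
Step 5 — Magnitude: |H| = 0.9988 (-0.0 dB); phase: φ = -2.8°.

|H| = 0.9988 (-0.0 dB), φ = -2.8°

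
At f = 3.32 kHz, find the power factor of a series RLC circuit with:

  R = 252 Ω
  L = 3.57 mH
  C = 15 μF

Step 1 — Angular frequency: ω = 2π·f = 2π·3320 = 2.086e+04 rad/s.
Step 2 — Component impedances:
  R: Z = R = 252 Ω
  L: Z = jωL = j·2.086e+04·0.00357 = 0 + j74.47 Ω
  C: Z = 1/(jωC) = -j/(ω·C) = 0 - j3.196 Ω
Step 3 — Series combination: Z_total = R + L + C = 252 + j71.27 Ω = 261.9∠15.8° Ω.
Step 4 — Power factor: PF = cos(φ) = Re(Z)/|Z| = 252/261.886 = 0.9623.
Step 5 — Type: Im(Z) = 71.27 ⇒ lagging (phase φ = 15.8°).

PF = 0.9623 (lagging, φ = 15.8°)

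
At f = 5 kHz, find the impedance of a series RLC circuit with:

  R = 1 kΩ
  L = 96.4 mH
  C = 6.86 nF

Step 1 — Angular frequency: ω = 2π·f = 2π·5000 = 3.142e+04 rad/s.
Step 2 — Component impedances:
  R: Z = R = 1000 Ω
  L: Z = jωL = j·3.142e+04·0.0964 = 0 + j3028 Ω
  C: Z = 1/(jωC) = -j/(ω·C) = 0 - j4640 Ω
Step 3 — Series combination: Z_total = R + L + C = 1000 - j1612 Ω = 1897∠-58.2° Ω.

Z = 1000 - j1612 Ω = 1897∠-58.2° Ω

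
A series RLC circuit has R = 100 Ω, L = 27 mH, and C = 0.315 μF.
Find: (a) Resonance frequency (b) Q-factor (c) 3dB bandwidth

Step 1 — Resonance: ω₀ = 1/√(LC) = 1/√(0.027·3.15e-07) = 1.084e+04 rad/s.
Step 2 — f₀ = ω₀/(2π) = 1726 Hz.
Step 3 — Series Q: Q = ω₀L/R = 1.084e+04·0.027/100 = 2.928.
Step 4 — Bandwidth: Δω = ω₀/Q = 3704 rad/s; BW = Δω/(2π) = 589.5 Hz.

(a) f₀ = 1726 Hz  (b) Q = 2.928  (c) BW = 589.5 Hz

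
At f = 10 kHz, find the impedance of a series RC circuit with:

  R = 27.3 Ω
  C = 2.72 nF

Step 1 — Angular frequency: ω = 2π·f = 2π·1e+04 = 6.283e+04 rad/s.
Step 2 — Component impedances:
  R: Z = R = 27.3 Ω
  C: Z = 1/(jωC) = -j/(ω·C) = 0 - j5851 Ω
Step 3 — Series combination: Z_total = R + C = 27.3 - j5851 Ω = 5851∠-89.7° Ω.

Z = 27.3 - j5851 Ω = 5851∠-89.7° Ω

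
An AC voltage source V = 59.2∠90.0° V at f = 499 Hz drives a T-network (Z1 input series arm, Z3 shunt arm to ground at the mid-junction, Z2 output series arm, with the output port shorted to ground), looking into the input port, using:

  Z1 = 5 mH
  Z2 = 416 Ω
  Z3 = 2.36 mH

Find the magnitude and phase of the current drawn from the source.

Step 1 — Angular frequency: ω = 2π·f = 2π·499 = 3135 rad/s.
Step 2 — Component impedances:
  Z1: Z = jωL = j·3135·0.005 = 0 + j15.68 Ω
  Z2: Z = R = 416 Ω
  Z3: Z = jωL = j·3135·0.00236 = 0 + j7.399 Ω
Step 3 — With the output port shorted to ground, the output series arm Z2 runs from the junction to ground; the shunt arm Z3 also runs from the junction to ground. They appear in parallel: Z3 || Z2 = 0.1316 + j7.397 Ω.
Step 4 — Series with input arm Z1: Z_in = Z1 + (Z3 || Z2) = 0.1316 + j23.07 Ω = 23.07∠89.7° Ω.
Step 5 — Source phasor: V = 59.2∠90.0° V = 0 + j59.2 V.
Step 6 — Ohm's law: I = V / Z_total = (0 + j59.2) / (0.1316 + j23.07) = 2.566 + j0.01463 A.
Step 7 — Convert to polar: |I| = 2.566 A, ∠I = 0.3°.

I = 2.566∠0.3° A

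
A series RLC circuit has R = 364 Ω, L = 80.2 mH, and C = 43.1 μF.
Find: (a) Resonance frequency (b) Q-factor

Step 1 — Resonance condition Im(Z)=0 gives ω₀ = 1/√(LC).
Step 2 — ω₀ = 1/√(0.0802·4.31e-05) = 537.9 rad/s.
Step 3 — f₀ = ω₀/(2π) = 85.6 Hz.
Step 4 — Series Q: Q = ω₀L/R = 537.9·0.0802/364 = 0.1185.

(a) f₀ = 85.6 Hz  (b) Q = 0.1185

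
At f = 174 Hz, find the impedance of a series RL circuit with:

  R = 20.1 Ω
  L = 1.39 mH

Step 1 — Angular frequency: ω = 2π·f = 2π·174 = 1093 rad/s.
Step 2 — Component impedances:
  R: Z = R = 20.1 Ω
  L: Z = jωL = j·1093·0.00139 = 0 + j1.52 Ω
Step 3 — Series combination: Z_total = R + L = 20.1 + j1.52 Ω = 20.16∠4.3° Ω.

Z = 20.1 + j1.52 Ω = 20.16∠4.3° Ω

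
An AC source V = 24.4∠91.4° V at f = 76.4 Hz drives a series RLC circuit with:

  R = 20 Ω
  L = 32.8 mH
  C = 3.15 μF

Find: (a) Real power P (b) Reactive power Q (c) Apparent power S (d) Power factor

Step 1 — Angular frequency: ω = 2π·f = 2π·76.4 = 480 rad/s.
Step 2 — Component impedances:
  R: Z = R = 20 Ω
  L: Z = jωL = j·480·0.0328 = 0 + j15.75 Ω
  C: Z = 1/(jωC) = -j/(ω·C) = 0 - j661.3 Ω
Step 3 — Series combination: Z_total = R + L + C = 20 - j645.6 Ω = 645.9∠-88.2° Ω.
Step 4 — Source phasor: V = 24.4∠91.4° V = -0.5961 + j24.39 V.
Step 5 — Current: I = V / Z = -0.03778 + j0.0002469 A = 0.03778∠179.6° A.
Step 6 — Complex power: S = V·I* = 0.02854 - j0.9213 VA.
Step 7 — Real power: P = Re(S) = 0.02854 W.
Step 8 — Reactive power: Q = Im(S) = -0.9213 VAR.
Step 9 — Apparent power: |S| = 0.9218 VA.
Step 10 — Power factor: PF = P/|S| = 0.03096 (leading).

(a) P = 0.02854 W  (b) Q = -0.9213 VAR  (c) S = 0.9218 VA  (d) PF = 0.03096 (leading)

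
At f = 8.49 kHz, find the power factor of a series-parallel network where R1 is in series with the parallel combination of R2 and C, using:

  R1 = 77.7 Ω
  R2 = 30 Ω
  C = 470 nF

Step 1 — Angular frequency: ω = 2π·f = 2π·8490 = 5.334e+04 rad/s.
Step 2 — Component impedances:
  R1: Z = R = 77.7 Ω
  R2: Z = R = 30 Ω
  C: Z = 1/(jωC) = -j/(ω·C) = 0 - j39.89 Ω
Step 3 — Parallel branch: R2 || C = 1/(1/R2 + 1/C) = 19.16 - j14.41 Ω.
Step 4 — Series with R1: Z_total = R1 + (R2 || C) = 96.86 - j14.41 Ω = 97.93∠-8.5° Ω.
Step 5 — Power factor: PF = cos(φ) = Re(Z)/|Z| = 96.86/97.93 = 0.9891.
Step 6 — Type: Im(Z) = -14.41 ⇒ leading (phase φ = -8.5°).

PF = 0.9891 (leading, φ = -8.5°)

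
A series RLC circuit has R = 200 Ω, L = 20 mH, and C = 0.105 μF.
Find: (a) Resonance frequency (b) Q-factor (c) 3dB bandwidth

Step 1 — Resonance condition Im(Z)=0 gives ω₀ = 1/√(LC).
Step 2 — ω₀ = 1/√(0.02·1.05e-07) = 2.182e+04 rad/s.
Step 3 — f₀ = ω₀/(2π) = 3473 Hz.
Step 4 — Series Q: Q = ω₀L/R = 2.182e+04·0.02/200 = 2.182.
Step 5 — 3dB bandwidth: Δω = ω₀/Q = 1e+04 rad/s; BW = Δω/(2π) = 1592 Hz.

(a) f₀ = 3473 Hz  (b) Q = 2.182  (c) BW = 1592 Hz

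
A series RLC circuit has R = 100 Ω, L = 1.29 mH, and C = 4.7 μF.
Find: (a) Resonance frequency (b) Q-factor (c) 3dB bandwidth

Step 1 — Resonance condition Im(Z)=0 gives ω₀ = 1/√(LC).
Step 2 — ω₀ = 1/√(0.00129·4.7e-06) = 1.284e+04 rad/s.
Step 3 — f₀ = ω₀/(2π) = 2044 Hz.
Step 4 — Series Q: Q = ω₀L/R = 1.284e+04·0.00129/100 = 0.1657.
Step 5 — 3dB bandwidth: Δω = ω₀/Q = 7.752e+04 rad/s; BW = Δω/(2π) = 1.234e+04 Hz.

(a) f₀ = 2044 Hz  (b) Q = 0.1657  (c) BW = 1.234e+04 Hz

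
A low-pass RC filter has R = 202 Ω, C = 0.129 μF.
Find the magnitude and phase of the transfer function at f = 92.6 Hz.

Step 1 — Angular frequency: ω = 2π·92.6 = 581.8 rad/s.
Step 2 — Transfer function: H(jω) = 1/(1 + jωRC).
Step 3 — Denominator: 1 + jωRC = 1 + j·581.8·202·1.29e-07 = 1 + j0.01516.
Step 4 — H = 0.9998 - j0.01516.
Step 5 — Magnitude: |H| = 0.9999 (-0.0 dB); phase: φ = -0.9°.

|H| = 0.9999 (-0.0 dB), φ = -0.9°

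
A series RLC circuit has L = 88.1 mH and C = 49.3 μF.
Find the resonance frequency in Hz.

Step 1 — Resonance condition Im(Z)=0 gives ω₀ = 1/√(LC).
Step 2 — ω₀ = 1/√(0.0881·4.93e-05) = 479.8 rad/s.
Step 3 — f₀ = ω₀/(2π) = 76.37 Hz.

f₀ = 76.37 Hz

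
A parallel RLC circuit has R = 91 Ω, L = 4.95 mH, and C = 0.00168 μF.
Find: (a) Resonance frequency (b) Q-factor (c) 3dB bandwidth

Step 1 — Resonance: ω₀ = 1/√(LC) = 1/√(0.00495·1.68e-09) = 3.468e+05 rad/s.
Step 2 — f₀ = ω₀/(2π) = 5.519e+04 Hz.
Step 3 — Parallel Q: Q = R/(ω₀L) = 91/(3.468e+05·0.00495) = 0.05301.
Step 4 — Bandwidth: Δω = ω₀/Q = 6.541e+06 rad/s; BW = Δω/(2π) = 1.041e+06 Hz.

(a) f₀ = 5.519e+04 Hz  (b) Q = 0.05301  (c) BW = 1.041e+06 Hz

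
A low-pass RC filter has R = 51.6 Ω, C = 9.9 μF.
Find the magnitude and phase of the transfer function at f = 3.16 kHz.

Step 1 — Angular frequency: ω = 2π·3160 = 1.985e+04 rad/s.
Step 2 — Transfer function: H(jω) = 1/(1 + jωRC).
Step 3 — Denominator: 1 + jωRC = 1 + j·1.985e+04·51.6·9.9e-06 = 1 + j10.14.
Step 4 — H = 0.009627 - j0.09764.
Step 5 — Magnitude: |H| = 0.09812 (-20.2 dB); phase: φ = -84.4°.

|H| = 0.09812 (-20.2 dB), φ = -84.4°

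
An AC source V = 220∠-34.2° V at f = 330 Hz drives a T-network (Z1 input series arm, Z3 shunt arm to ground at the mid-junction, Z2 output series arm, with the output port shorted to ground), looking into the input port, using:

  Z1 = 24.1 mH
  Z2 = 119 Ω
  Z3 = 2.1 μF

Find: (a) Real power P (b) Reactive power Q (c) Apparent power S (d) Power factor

Step 1 — Angular frequency: ω = 2π·f = 2π·330 = 2073 rad/s.
Step 2 — Component impedances:
  Z1: Z = jωL = j·2073·0.0241 = 0 + j49.97 Ω
  Z2: Z = R = 119 Ω
  Z3: Z = 1/(jωC) = -j/(ω·C) = 0 - j229.7 Ω
Step 3 — With the output port shorted to ground, the output series arm Z2 runs from the junction to ground; the shunt arm Z3 also runs from the junction to ground. They appear in parallel: Z3 || Z2 = 93.81 - j48.61 Ω.
Step 4 — Series with input arm Z1: Z_in = Z1 + (Z3 || Z2) = 93.81 + j1.361 Ω = 93.82∠0.8° Ω.
Step 5 — Source phasor: V = 220∠-34.2° V = 182 - j123.7 V.
Step 6 — Current: I = V / Z = 1.92 - j1.346 A = 2.345∠-35.0° A.
Step 7 — Complex power: S = V·I* = 515.8 + j7.481 VA.
Step 8 — Real power: P = Re(S) = 515.8 W.
Step 9 — Reactive power: Q = Im(S) = 7.481 VAR.
Step 10 — Apparent power: |S| = 515.9 VA.
Step 11 — Power factor: PF = P/|S| = 0.9999 (lagging).

(a) P = 515.8 W  (b) Q = 7.481 VAR  (c) S = 515.9 VA  (d) PF = 0.9999 (lagging)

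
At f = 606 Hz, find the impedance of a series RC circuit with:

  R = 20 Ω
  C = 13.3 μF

Step 1 — Angular frequency: ω = 2π·f = 2π·606 = 3808 rad/s.
Step 2 — Component impedances:
  R: Z = R = 20 Ω
  C: Z = 1/(jωC) = -j/(ω·C) = 0 - j19.75 Ω
Step 3 — Series combination: Z_total = R + C = 20 - j19.75 Ω = 28.11∠-44.6° Ω.

Z = 20 - j19.75 Ω = 28.11∠-44.6° Ω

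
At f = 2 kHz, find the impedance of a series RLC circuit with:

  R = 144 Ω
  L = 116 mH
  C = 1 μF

Step 1 — Angular frequency: ω = 2π·f = 2π·2000 = 1.257e+04 rad/s.
Step 2 — Component impedances:
  R: Z = R = 144 Ω
  L: Z = jωL = j·1.257e+04·0.116 = 0 + j1458 Ω
  C: Z = 1/(jωC) = -j/(ω·C) = 0 - j79.58 Ω
Step 3 — Series combination: Z_total = R + L + C = 144 + j1378 Ω = 1386∠84.0° Ω.

Z = 144 + j1378 Ω = 1386∠84.0° Ω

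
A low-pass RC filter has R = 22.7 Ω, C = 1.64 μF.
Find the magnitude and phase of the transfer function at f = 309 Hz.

Step 1 — Angular frequency: ω = 2π·309 = 1942 rad/s.
Step 2 — Transfer function: H(jω) = 1/(1 + jωRC).
Step 3 — Denominator: 1 + jωRC = 1 + j·1942·22.7·1.64e-06 = 1 + j0.07228.
Step 4 — H = 0.9948 - j0.0719.
Step 5 — Magnitude: |H| = 0.9974 (-0.0 dB); phase: φ = -4.1°.

|H| = 0.9974 (-0.0 dB), φ = -4.1°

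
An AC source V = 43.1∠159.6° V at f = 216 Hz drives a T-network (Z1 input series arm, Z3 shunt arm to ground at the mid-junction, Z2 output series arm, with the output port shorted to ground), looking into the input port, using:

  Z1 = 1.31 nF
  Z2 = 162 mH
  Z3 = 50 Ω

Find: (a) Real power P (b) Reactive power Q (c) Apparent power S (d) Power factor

Step 1 — Angular frequency: ω = 2π·f = 2π·216 = 1357 rad/s.
Step 2 — Component impedances:
  Z1: Z = 1/(jωC) = -j/(ω·C) = 0 - j5.625e+05 Ω
  Z2: Z = jωL = j·1357·0.162 = 0 + j219.9 Ω
  Z3: Z = R = 50 Ω
Step 3 — With the output port shorted to ground, the output series arm Z2 runs from the junction to ground; the shunt arm Z3 also runs from the junction to ground. They appear in parallel: Z3 || Z2 = 47.54 + j10.81 Ω.
Step 4 — Series with input arm Z1: Z_in = Z1 + (Z3 || Z2) = 47.54 - j5.625e+05 Ω = 5.625e+05∠-90.0° Ω.
Step 5 — Source phasor: V = 43.1∠159.6° V = -40.4 + j15.02 V.
Step 6 — Current: I = V / Z = -2.672e-05 - j7.182e-05 A = 7.663e-05∠-110.4° A.
Step 7 — Complex power: S = V·I* = 2.792e-07 - j0.003303 VA.
Step 8 — Real power: P = Re(S) = 2.792e-07 W.
Step 9 — Reactive power: Q = Im(S) = -0.003303 VAR.
Step 10 — Apparent power: |S| = 0.003303 VA.
Step 11 — Power factor: PF = P/|S| = 8.452e-05 (leading).

(a) P = 2.792e-07 W  (b) Q = -0.003303 VAR  (c) S = 0.003303 VA  (d) PF = 8.452e-05 (leading)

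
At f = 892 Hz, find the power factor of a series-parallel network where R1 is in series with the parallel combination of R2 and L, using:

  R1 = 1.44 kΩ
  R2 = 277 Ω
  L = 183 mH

Step 1 — Angular frequency: ω = 2π·f = 2π·892 = 5605 rad/s.
Step 2 — Component impedances:
  R1: Z = R = 1440 Ω
  R2: Z = R = 277 Ω
  L: Z = jωL = j·5605·0.183 = 0 + j1026 Ω
Step 3 — Parallel branch: R2 || L = 1/(1/R2 + 1/L) = 258.2 + j69.72 Ω.
Step 4 — Series with R1: Z_total = R1 + (R2 || L) = 1698 + j69.72 Ω = 1700∠2.4° Ω.
Step 5 — Power factor: PF = cos(φ) = Re(Z)/|Z| = 1698.2/1699.6 = 0.9992.
Step 6 — Type: Im(Z) = 69.72 ⇒ lagging (phase φ = 2.4°).

PF = 0.9992 (lagging, φ = 2.4°)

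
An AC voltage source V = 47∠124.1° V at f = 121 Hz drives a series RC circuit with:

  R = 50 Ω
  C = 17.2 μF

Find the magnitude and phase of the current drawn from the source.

Step 1 — Angular frequency: ω = 2π·f = 2π·121 = 760.3 rad/s.
Step 2 — Component impedances:
  R: Z = R = 50 Ω
  C: Z = 1/(jωC) = -j/(ω·C) = 0 - j76.47 Ω
Step 3 — Series combination: Z_total = R + C = 50 - j76.47 Ω = 91.37∠-56.8° Ω.
Step 4 — Source phasor: V = 47∠124.1° V = -26.35 + j38.92 V.
Step 5 — Ohm's law: I = V / Z_total = (-26.35 + j38.92) / (50 - j76.47) = -0.5143 - j0.008279 A.
Step 6 — Convert to polar: |I| = 0.5144 A, ∠I = -179.1°.

I = 0.5144∠-179.1° A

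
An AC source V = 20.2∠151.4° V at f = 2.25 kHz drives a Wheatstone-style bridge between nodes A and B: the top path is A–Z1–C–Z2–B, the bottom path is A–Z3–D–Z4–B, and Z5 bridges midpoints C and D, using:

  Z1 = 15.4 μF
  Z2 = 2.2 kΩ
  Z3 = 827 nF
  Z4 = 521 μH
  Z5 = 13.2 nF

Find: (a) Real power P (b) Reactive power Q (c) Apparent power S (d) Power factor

Step 1 — Angular frequency: ω = 2π·f = 2π·2250 = 1.414e+04 rad/s.
Step 2 — Component impedances:
  Z1: Z = 1/(jωC) = -j/(ω·C) = 0 - j4.593 Ω
  Z2: Z = R = 2200 Ω
  Z3: Z = 1/(jωC) = -j/(ω·C) = 0 - j85.53 Ω
  Z4: Z = jωL = j·1.414e+04·0.000521 = 0 + j7.365 Ω
  Z5: Z = 1/(jωC) = -j/(ω·C) = 0 - j5359 Ω
Step 3 — Bridge requires nodal analysis (the Z5 bridge couples midpoints C and D, so the two paths cannot be reduced to a simple series/parallel combination). Setting node B to ground and injecting 1 A at node A, the 3-node admittance system at A, C, D solves to V_A = Z_AB = 2.674 - j76.73 Ω = 76.77∠-88.0° Ω.
Step 4 — Source phasor: V = 20.2∠151.4° V = -17.74 + j9.67 V.
Step 5 — Current: I = V / Z = -0.1339 - j0.2265 A = 0.2631∠-120.6° A.
Step 6 — Complex power: S = V·I* = 0.1851 - j5.312 VA.
Step 7 — Real power: P = Re(S) = 0.1851 W.
Step 8 — Reactive power: Q = Im(S) = -5.312 VAR.
Step 9 — Apparent power: |S| = 5.315 VA.
Step 10 — Power factor: PF = P/|S| = 0.03483 (leading).

(a) P = 0.1851 W  (b) Q = -5.312 VAR  (c) S = 5.315 VA  (d) PF = 0.03483 (leading)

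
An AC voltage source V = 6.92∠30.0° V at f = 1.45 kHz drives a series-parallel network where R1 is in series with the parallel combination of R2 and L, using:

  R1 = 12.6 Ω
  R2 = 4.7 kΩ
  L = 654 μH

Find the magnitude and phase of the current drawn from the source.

Step 1 — Angular frequency: ω = 2π·f = 2π·1450 = 9111 rad/s.
Step 2 — Component impedances:
  R1: Z = R = 12.6 Ω
  R2: Z = R = 4700 Ω
  L: Z = jωL = j·9111·0.000654 = 0 + j5.958 Ω
Step 3 — Parallel branch: R2 || L = 1/(1/R2 + 1/L) = 0.007554 + j5.958 Ω.
Step 4 — Series with R1: Z_total = R1 + (R2 || L) = 12.61 + j5.958 Ω = 13.94∠25.3° Ω.
Step 5 — Source phasor: V = 6.92∠30.0° V = 5.993 + j3.46 V.
Step 6 — Ohm's law: I = V / Z_total = (5.993 + j3.46) / (12.61 + j5.958) = 0.4946 + j0.0407 A.
Step 7 — Convert to polar: |I| = 0.4962 A, ∠I = 4.7°.

I = 0.4962∠4.7° A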